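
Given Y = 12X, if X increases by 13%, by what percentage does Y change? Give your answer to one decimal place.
13.0%

For Y = 12X:
If X → X(1 + 0.13)
Then Y → Y · (1 + 0.13)^1
     = Y · 1.1300

Percentage change = ((1 + 0.13)^1 − 1) × 100% = 13.0%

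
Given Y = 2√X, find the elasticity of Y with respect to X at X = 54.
Elasticity = 1/2

Elasticity = (dY/dX) · (X/Y)

dY/dX = 1/√X
At X = 54: dY/dX = √6/18, Y = 6·√6

Elasticity = (√6/18) · (54 / (6·√6)) = 1/2

Interpretation: for a small percentage change in X, the percentage change in Y is approximately 0.50 times as large.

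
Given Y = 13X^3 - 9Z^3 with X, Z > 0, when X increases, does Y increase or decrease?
Y increases

Taking the partial derivative:
∂Y/∂X = 39X^2

∂Y/∂X = 39X^2 > 0 (assuming positive values)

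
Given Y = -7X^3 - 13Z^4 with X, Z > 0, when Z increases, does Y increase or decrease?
Y decreases

Taking the partial derivative:
∂Y/∂Z = -52Z^3

∂Y/∂Z = -52Z^3 < 0 (assuming positive values)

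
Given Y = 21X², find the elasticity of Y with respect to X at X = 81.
Elasticity = 2

Elasticity = (dY/dX) · (X/Y)

dY/dX = 42·X
At X = 81: dY/dX = 3402, Y = 137781

Elasticity = 3402 · (81 / 137781) = 2

Interpretation: for a small percentage change in X, the percentage change in Y is approximately 2.00 times as large.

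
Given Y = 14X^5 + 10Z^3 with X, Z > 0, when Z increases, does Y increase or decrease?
Y increases

Taking the partial derivative:
∂Y/∂Z = 30Z^2

∂Y/∂Z = 30Z^2 > 0 (assuming positive values)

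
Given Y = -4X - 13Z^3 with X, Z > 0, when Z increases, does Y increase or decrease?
Y decreases

Taking the partial derivative:
∂Y/∂Z = -39Z^2

∂Y/∂Z = -39Z^2 < 0 (assuming positive values)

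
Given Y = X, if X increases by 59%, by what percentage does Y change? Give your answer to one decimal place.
59.0%

For Y = X:
If X → X(1 + 0.59)
Then Y → Y · (1 + 0.59)^1
     = Y · 1.5900

Percentage change = ((1 + 0.59)^1 − 1) × 100% = 59.0%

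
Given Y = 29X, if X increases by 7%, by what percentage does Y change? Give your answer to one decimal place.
7.0%

For Y = 29X:
If X → X(1 + 0.07)
Then Y → Y · (1 + 0.07)^1
     = Y · 1.0700

Percentage change = ((1 + 0.07)^1 − 1) × 100% = 7.0%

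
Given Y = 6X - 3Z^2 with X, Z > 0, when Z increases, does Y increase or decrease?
Y decreases

Taking the partial derivative:
∂Y/∂Z = -6Z

∂Y/∂Z = -6Z < 0 (assuming positive values)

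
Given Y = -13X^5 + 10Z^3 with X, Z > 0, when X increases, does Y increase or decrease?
Y decreases

Taking the partial derivative:
∂Y/∂X = -65X^4

∂Y/∂X = -65X^4 < 0 (assuming positive values)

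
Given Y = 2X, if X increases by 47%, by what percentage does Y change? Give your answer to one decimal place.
47.0%

For Y = 2X:
If X → X(1 + 0.47)
Then Y → Y · (1 + 0.47)^1
     = Y · 1.4700

Percentage change = ((1 + 0.47)^1 − 1) × 100% = 47.0%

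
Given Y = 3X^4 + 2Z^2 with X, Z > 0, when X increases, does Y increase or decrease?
Y increases

Taking the partial derivative:
∂Y/∂X = 12X^3

∂Y/∂X = 12X^3 > 0 (assuming positive values)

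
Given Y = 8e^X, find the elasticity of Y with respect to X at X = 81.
Elasticity = 81

Elasticity = (dY/dX) · (X/Y)

dY/dX = 8·e^X
At X = 81: dY/dX = 8·e^81, Y = 8·e^81

Elasticity = (8·e^81) · (81 / (8·e^81)) = 81

Interpretation: for a small percentage change in X, the percentage change in Y is approximately 81.00 times as large.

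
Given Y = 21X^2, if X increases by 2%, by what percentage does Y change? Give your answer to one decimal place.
4.0%

For Y = 21X^2:
If X → X(1 + 0.02)
Then Y → Y · (1 + 0.02)^2
     = Y · 1.0404

Percentage change = ((1 + 0.02)^2 − 1) × 100% ≈ 4.0%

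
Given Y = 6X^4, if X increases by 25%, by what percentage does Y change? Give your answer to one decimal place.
144.1%

For Y = 6X^4:
If X → X(1 + 0.25)
Then Y → Y · (1 + 0.25)^4
     ≈ Y · 2.4414

Percentage change = ((1 + 0.25)^4 − 1) × 100% ≈ 144.1%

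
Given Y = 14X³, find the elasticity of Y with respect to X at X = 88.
Elasticity = 3

Elasticity = (dY/dX) · (X/Y)

dY/dX = 42·X²
At X = 88: dY/dX = 325248, Y = 9540608

Elasticity = 325248 · (88 / 9540608) = 3

Interpretation: for a small percentage change in X, the percentage change in Y is approximately 3.00 times as large.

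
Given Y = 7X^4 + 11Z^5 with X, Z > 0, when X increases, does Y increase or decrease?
Y increases

Taking the partial derivative:
∂Y/∂X = 28X^3

∂Y/∂X = 28X^3 > 0 (assuming positive values)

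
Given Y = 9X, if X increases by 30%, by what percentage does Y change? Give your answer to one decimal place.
30.0%

For Y = 9X:
If X → X(1 + 0.3)
Then Y → Y · (1 + 0.3)^1
     = Y · 1.3000

Percentage change = ((1 + 0.3)^1 − 1) × 100% = 30.0%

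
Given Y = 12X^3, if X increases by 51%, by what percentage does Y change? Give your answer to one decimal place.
244.3%

For Y = 12X^3:
If X → X(1 + 0.51)
Then Y → Y · (1 + 0.51)^3
     ≈ Y · 3.4430

Percentage change = ((1 + 0.51)^3 − 1) × 100% ≈ 244.3%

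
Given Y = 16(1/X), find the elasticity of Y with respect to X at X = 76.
Elasticity = -1

Elasticity = (dY/dX) · (X/Y)

dY/dX = -16/X²
At X = 76: dY/dX = -1/361, Y = 4/19

Elasticity = (-1/361) · (76 / (4/19)) = -1

Interpretation: for a small percentage change in X, the percentage change in Y is approximately -1.00 times as large.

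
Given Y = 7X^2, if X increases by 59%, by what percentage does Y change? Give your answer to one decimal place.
152.8%

For Y = 7X^2:
If X → X(1 + 0.59)
Then Y → Y · (1 + 0.59)^2
     = Y · 2.5281

Percentage change = ((1 + 0.59)^2 − 1) × 100% ≈ 152.8%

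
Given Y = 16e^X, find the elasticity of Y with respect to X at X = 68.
Elasticity = 68

Elasticity = (dY/dX) · (X/Y)

dY/dX = 16·e^X
At X = 68: dY/dX = 16·e^68, Y = 16·e^68

Elasticity = (16·e^68) · (68 / (16·e^68)) = 68

Interpretation: for a small percentage change in X, the percentage change in Y is approximately 68.00 times as large.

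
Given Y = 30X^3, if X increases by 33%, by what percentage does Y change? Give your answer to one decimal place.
135.3%

For Y = 30X^3:
If X → X(1 + 0.33)
Then Y → Y · (1 + 0.33)^3
     ≈ Y · 2.3526

Percentage change = ((1 + 0.33)^3 − 1) × 100% ≈ 135.3%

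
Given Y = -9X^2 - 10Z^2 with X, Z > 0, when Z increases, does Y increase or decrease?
Y decreases

Taking the partial derivative:
∂Y/∂Z = -20Z

∂Y/∂Z = -20Z < 0 (assuming positive values)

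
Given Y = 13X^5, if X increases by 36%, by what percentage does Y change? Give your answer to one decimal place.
365.3%

For Y = 13X^5:
If X → X(1 + 0.36)
Then Y → Y · (1 + 0.36)^5
     ≈ Y · 4.6526

Percentage change = ((1 + 0.36)^5 − 1) × 100% ≈ 365.3%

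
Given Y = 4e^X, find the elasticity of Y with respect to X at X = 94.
Elasticity = 94

Elasticity = (dY/dX) · (X/Y)

dY/dX = 4·e^X
At X = 94: dY/dX = 4·e^94, Y = 4·e^94

Elasticity = (4·e^94) · (94 / (4·e^94)) = 94

Interpretation: for a small percentage change in X, the percentage change in Y is approximately 94.00 times as large.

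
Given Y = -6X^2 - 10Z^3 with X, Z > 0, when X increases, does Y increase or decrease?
Y decreases

Taking the partial derivative:
∂Y/∂X = -12X

∂Y/∂X = -12X < 0 (assuming positive values)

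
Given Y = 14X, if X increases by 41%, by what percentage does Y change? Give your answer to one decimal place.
41.0%

For Y = 14X:
If X → X(1 + 0.41)
Then Y → Y · (1 + 0.41)^1
     = Y · 1.4100

Percentage change = ((1 + 0.41)^1 − 1) × 100% = 41.0%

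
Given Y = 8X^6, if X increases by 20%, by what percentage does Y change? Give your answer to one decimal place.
198.6%

For Y = 8X^6:
If X → X(1 + 0.2)
Then Y → Y · (1 + 0.2)^6
     ≈ Y · 2.9860

Percentage change = ((1 + 0.2)^6 − 1) × 100% ≈ 198.6%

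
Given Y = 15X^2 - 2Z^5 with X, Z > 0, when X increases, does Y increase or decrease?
Y increases

Taking the partial derivative:
∂Y/∂X = 30X

∂Y/∂X = 30X > 0 (assuming positive values)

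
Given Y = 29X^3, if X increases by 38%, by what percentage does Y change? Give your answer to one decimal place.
162.8%

For Y = 29X^3:
If X → X(1 + 0.38)
Then Y → Y · (1 + 0.38)^3
     ≈ Y · 2.6281

Percentage change = ((1 + 0.38)^3 − 1) × 100% ≈ 162.8%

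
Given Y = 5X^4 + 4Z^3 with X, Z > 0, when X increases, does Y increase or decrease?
Y increases

Taking the partial derivative:
∂Y/∂X = 20X^3

∂Y/∂X = 20X^3 > 0 (assuming positive values)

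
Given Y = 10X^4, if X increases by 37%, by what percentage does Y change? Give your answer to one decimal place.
252.3%

For Y = 10X^4:
If X → X(1 + 0.37)
Then Y → Y · (1 + 0.37)^4
     ≈ Y · 3.5228

Percentage change = ((1 + 0.37)^4 − 1) × 100% ≈ 252.3%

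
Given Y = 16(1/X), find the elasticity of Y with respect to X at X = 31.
Elasticity = -1

Elasticity = (dY/dX) · (X/Y)

dY/dX = -16/X²
At X = 31: dY/dX = -16/961, Y = 16/31

Elasticity = (-16/961) · (31 / (16/31)) = -1

Interpretation: for a small percentage change in X, the percentage change in Y is approximately -1.00 times as large.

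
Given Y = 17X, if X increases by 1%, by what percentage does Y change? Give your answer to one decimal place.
1.0%

For Y = 17X:
If X → X(1 + 0.01)
Then Y → Y · (1 + 0.01)^1
     = Y · 1.0100

Percentage change = ((1 + 0.01)^1 − 1) × 100% = 1.0%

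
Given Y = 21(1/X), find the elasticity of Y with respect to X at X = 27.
Elasticity = -1

Elasticity = (dY/dX) · (X/Y)

dY/dX = -21/X²
At X = 27: dY/dX = -7/243, Y = 7/9

Elasticity = (-7/243) · (27 / (7/9)) = -1

Interpretation: for a small percentage change in X, the percentage change in Y is approximately -1.00 times as large.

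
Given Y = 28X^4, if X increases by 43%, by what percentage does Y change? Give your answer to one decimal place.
318.2%

For Y = 28X^4:
If X → X(1 + 0.43)
Then Y → Y · (1 + 0.43)^4
     ≈ Y · 4.1816

Percentage change = ((1 + 0.43)^4 − 1) × 100% ≈ 318.2%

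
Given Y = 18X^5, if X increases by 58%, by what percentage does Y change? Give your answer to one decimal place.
884.7%

For Y = 18X^5:
If X → X(1 + 0.58)
Then Y → Y · (1 + 0.58)^5
     ≈ Y · 9.8466

Percentage change = ((1 + 0.58)^5 − 1) × 100% ≈ 884.7%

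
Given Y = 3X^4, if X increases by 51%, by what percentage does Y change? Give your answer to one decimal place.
419.9%

For Y = 3X^4:
If X → X(1 + 0.51)
Then Y → Y · (1 + 0.51)^4
     ≈ Y · 5.1989

Percentage change = ((1 + 0.51)^4 − 1) × 100% ≈ 419.9%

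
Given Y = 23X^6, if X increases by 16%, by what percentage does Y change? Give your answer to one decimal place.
143.6%

For Y = 23X^6:
If X → X(1 + 0.16)
Then Y → Y · (1 + 0.16)^6
     ≈ Y · 2.4364

Percentage change = ((1 + 0.16)^6 − 1) × 100% ≈ 143.6%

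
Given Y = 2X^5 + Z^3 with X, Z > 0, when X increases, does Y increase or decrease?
Y increases

Taking the partial derivative:
∂Y/∂X = 10X^4

∂Y/∂X = 10X^4 > 0 (assuming positive values)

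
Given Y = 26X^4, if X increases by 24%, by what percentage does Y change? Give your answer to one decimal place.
136.4%

For Y = 26X^4:
If X → X(1 + 0.24)
Then Y → Y · (1 + 0.24)^4
     ≈ Y · 2.3642

Percentage change = ((1 + 0.24)^4 − 1) × 100% ≈ 136.4%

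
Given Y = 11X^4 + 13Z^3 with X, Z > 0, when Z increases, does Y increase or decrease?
Y increases

Taking the partial derivative:
∂Y/∂Z = 39Z^2

∂Y/∂Z = 39Z^2 > 0 (assuming positive values)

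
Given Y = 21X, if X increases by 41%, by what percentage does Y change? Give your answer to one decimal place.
41.0%

For Y = 21X:
If X → X(1 + 0.41)
Then Y → Y · (1 + 0.41)^1
     = Y · 1.4100

Percentage change = ((1 + 0.41)^1 − 1) × 100% = 41.0%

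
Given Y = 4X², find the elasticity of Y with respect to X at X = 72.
Elasticity = 2

Elasticity = (dY/dX) · (X/Y)

dY/dX = 8·X
At X = 72: dY/dX = 576, Y = 20736

Elasticity = 576 · (72 / 20736) = 2

Interpretation: for a small percentage change in X, the percentage change in Y is approximately 2.00 times as large.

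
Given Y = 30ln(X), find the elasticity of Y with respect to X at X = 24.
Elasticity = 1/ln(24) ≈ 0.3147

Elasticity = (dY/dX) · (X/Y)

dY/dX = 30/X
At X = 24: dY/dX = 5/4, Y = 30·ln(24)

Elasticity = (5/4) · (24 / (30·ln(24))) = 1/ln(24) ≈ 0.3147

Interpretation: for a small percentage change in X, the percentage change in Y is approximately 0.31 times as large.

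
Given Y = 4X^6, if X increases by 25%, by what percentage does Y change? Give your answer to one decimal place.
281.5%

For Y = 4X^6:
If X → X(1 + 0.25)
Then Y → Y · (1 + 0.25)^6
     ≈ Y · 3.8147

Percentage change = ((1 + 0.25)^6 − 1) × 100% ≈ 281.5%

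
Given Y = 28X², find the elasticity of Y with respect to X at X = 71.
Elasticity = 2

Elasticity = (dY/dX) · (X/Y)

dY/dX = 56·X
At X = 71: dY/dX = 3976, Y = 141148

Elasticity = 3976 · (71 / 141148) = 2

Interpretation: for a small percentage change in X, the percentage change in Y is approximately 2.00 times as large.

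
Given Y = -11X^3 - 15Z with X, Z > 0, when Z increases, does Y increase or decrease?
Y decreases

Taking the partial derivative:
∂Y/∂Z = -15

∂Y/∂Z = -15 < 0 (assuming positive values)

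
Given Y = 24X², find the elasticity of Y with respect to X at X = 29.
Elasticity = 2

Elasticity = (dY/dX) · (X/Y)

dY/dX = 48·X
At X = 29: dY/dX = 1392, Y = 20184

Elasticity = 1392 · (29 / 20184) = 2

Interpretation: for a small percentage change in X, the percentage change in Y is approximately 2.00 times as large.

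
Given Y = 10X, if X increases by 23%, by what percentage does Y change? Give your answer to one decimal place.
23.0%

For Y = 10X:
If X → X(1 + 0.23)
Then Y → Y · (1 + 0.23)^1
     = Y · 1.2300

Percentage change = ((1 + 0.23)^1 − 1) × 100% = 23.0%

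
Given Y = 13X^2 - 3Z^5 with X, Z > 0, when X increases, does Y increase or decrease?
Y increases

Taking the partial derivative:
∂Y/∂X = 26X

∂Y/∂X = 26X > 0 (assuming positive values)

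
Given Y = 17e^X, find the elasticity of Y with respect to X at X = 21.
Elasticity = 21

Elasticity = (dY/dX) · (X/Y)

dY/dX = 17·e^X
At X = 21: dY/dX = 17·e^21, Y = 17·e^21

Elasticity = (17·e^21) · (21 / (17·e^21)) = 21

Interpretation: for a small percentage change in X, the percentage change in Y is approximately 21.00 times as large.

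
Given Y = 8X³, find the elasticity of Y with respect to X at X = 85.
Elasticity = 3

Elasticity = (dY/dX) · (X/Y)

dY/dX = 24·X²
At X = 85: dY/dX = 173400, Y = 4913000

Elasticity = 173400 · (85 / 4913000) = 3

Interpretation: for a small percentage change in X, the percentage change in Y is approximately 3.00 times as large.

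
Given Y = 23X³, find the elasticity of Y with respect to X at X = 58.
Elasticity = 3

Elasticity = (dY/dX) · (X/Y)

dY/dX = 69·X²
At X = 58: dY/dX = 232116, Y = 4487576

Elasticity = 232116 · (58 / 4487576) = 3

Interpretation: for a small percentage change in X, the percentage change in Y is approximately 3.00 times as large.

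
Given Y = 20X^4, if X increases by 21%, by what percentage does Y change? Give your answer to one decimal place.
114.4%

For Y = 20X^4:
If X → X(1 + 0.21)
Then Y → Y · (1 + 0.21)^4
     ≈ Y · 2.1436

Percentage change = ((1 + 0.21)^4 − 1) × 100% ≈ 114.4%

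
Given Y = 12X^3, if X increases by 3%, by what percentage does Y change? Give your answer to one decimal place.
9.3%

For Y = 12X^3:
If X → X(1 + 0.03)
Then Y → Y · (1 + 0.03)^3
     ≈ Y · 1.0927

Percentage change = ((1 + 0.03)^3 − 1) × 100% ≈ 9.3%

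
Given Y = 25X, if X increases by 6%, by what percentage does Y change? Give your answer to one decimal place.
6.0%

For Y = 25X:
If X → X(1 + 0.06)
Then Y → Y · (1 + 0.06)^1
     = Y · 1.0600

Percentage change = ((1 + 0.06)^1 − 1) × 100% = 6.0%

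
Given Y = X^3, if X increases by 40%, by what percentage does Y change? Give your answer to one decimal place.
174.4%

For Y = X^3:
If X → X(1 + 0.4)
Then Y → Y · (1 + 0.4)^3
     = Y · 2.7440

Percentage change = ((1 + 0.4)^3 − 1) × 100% = 174.4%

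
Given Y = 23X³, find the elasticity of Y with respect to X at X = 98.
Elasticity = 3

Elasticity = (dY/dX) · (X/Y)

dY/dX = 69·X²
At X = 98: dY/dX = 662676, Y = 21647416

Elasticity = 662676 · (98 / 21647416) = 3

Interpretation: for a small percentage change in X, the percentage change in Y is approximately 3.00 times as large.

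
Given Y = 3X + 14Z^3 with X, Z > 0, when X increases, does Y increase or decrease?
Y increases

Taking the partial derivative:
∂Y/∂X = 3

∂Y/∂X = 3 > 0 (assuming positive values)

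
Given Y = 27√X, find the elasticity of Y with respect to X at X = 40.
Elasticity = 1/2

Elasticity = (dY/dX) · (X/Y)

dY/dX = 27/(2·√X)
At X = 40: dY/dX = 27·√10/40, Y = 54·√10

Elasticity = (27·√10/40) · (40 / (54·√10)) = 1/2

Interpretation: for a small percentage change in X, the percentage change in Y is approximately 0.50 times as large.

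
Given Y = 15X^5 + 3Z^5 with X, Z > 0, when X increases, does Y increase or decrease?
Y increases

Taking the partial derivative:
∂Y/∂X = 75X^4

∂Y/∂X = 75X^4 > 0 (assuming positive values)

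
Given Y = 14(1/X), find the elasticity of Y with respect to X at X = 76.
Elasticity = -1

Elasticity = (dY/dX) · (X/Y)

dY/dX = -14/X²
At X = 76: dY/dX = -7/2888, Y = 7/38

Elasticity = (-7/2888) · (76 / (7/38)) = -1

Interpretation: for a small percentage change in X, the percentage change in Y is approximately -1.00 times as large.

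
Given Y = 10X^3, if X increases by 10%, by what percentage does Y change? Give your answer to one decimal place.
33.1%

For Y = 10X^3:
If X → X(1 + 0.1)
Then Y → Y · (1 + 0.1)^3
     = Y · 1.3310

Percentage change = ((1 + 0.1)^3 − 1) × 100% = 33.1%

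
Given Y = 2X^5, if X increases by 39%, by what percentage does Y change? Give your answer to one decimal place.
418.9%

For Y = 2X^5:
If X → X(1 + 0.39)
Then Y → Y · (1 + 0.39)^5
     ≈ Y · 5.1889

Percentage change = ((1 + 0.39)^5 − 1) × 100% ≈ 418.9%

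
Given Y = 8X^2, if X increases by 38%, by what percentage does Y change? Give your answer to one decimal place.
90.4%

For Y = 8X^2:
If X → X(1 + 0.38)
Then Y → Y · (1 + 0.38)^2
     = Y · 1.9044

Percentage change = ((1 + 0.38)^2 − 1) × 100% ≈ 90.4%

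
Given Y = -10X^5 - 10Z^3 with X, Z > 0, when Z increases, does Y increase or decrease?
Y decreases

Taking the partial derivative:
∂Y/∂Z = -30Z^2

∂Y/∂Z = -30Z^2 < 0 (assuming positive values)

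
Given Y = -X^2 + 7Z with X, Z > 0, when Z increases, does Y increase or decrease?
Y increases

Taking the partial derivative:
∂Y/∂Z = 7

∂Y/∂Z = 7 > 0 (assuming positive values)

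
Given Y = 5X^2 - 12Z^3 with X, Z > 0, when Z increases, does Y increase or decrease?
Y decreases

Taking the partial derivative:
∂Y/∂Z = -36Z^2

∂Y/∂Z = -36Z^2 < 0 (assuming positive values)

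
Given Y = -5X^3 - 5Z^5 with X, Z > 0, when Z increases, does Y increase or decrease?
Y decreases

Taking the partial derivative:
∂Y/∂Z = -25Z^4

∂Y/∂Z = -25Z^4 < 0 (assuming positive values)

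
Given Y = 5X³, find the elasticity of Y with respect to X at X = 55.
Elasticity = 3

Elasticity = (dY/dX) · (X/Y)

dY/dX = 15·X²
At X = 55: dY/dX = 45375, Y = 831875

Elasticity = 45375 · (55 / 831875) = 3

Interpretation: for a small percentage change in X, the percentage change in Y is approximately 3.00 times as large.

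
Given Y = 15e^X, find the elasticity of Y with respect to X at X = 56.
Elasticity = 56

Elasticity = (dY/dX) · (X/Y)

dY/dX = 15·e^X
At X = 56: dY/dX = 15·e^56, Y = 15·e^56

Elasticity = (15·e^56) · (56 / (15·e^56)) = 56

Interpretation: for a small percentage change in X, the percentage change in Y is approximately 56.00 times as large.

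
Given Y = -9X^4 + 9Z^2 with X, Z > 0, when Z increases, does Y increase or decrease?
Y increases

Taking the partial derivative:
∂Y/∂Z = 18Z

∂Y/∂Z = 18Z > 0 (assuming positive values)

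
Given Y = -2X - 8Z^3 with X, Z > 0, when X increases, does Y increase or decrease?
Y decreases

Taking the partial derivative:
∂Y/∂X = -2

∂Y/∂X = -2 < 0 (assuming positive values)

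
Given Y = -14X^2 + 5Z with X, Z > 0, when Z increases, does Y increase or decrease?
Y increases

Taking the partial derivative:
∂Y/∂Z = 5

∂Y/∂Z = 5 > 0 (assuming positive values)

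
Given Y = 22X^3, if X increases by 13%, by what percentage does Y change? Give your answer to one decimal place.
44.3%

For Y = 22X^3:
If X → X(1 + 0.13)
Then Y → Y · (1 + 0.13)^3
     ≈ Y · 1.4429

Percentage change = ((1 + 0.13)^3 − 1) × 100% ≈ 44.3%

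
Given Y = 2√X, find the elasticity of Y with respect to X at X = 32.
Elasticity = 1/2

Elasticity = (dY/dX) · (X/Y)

dY/dX = 1/√X
At X = 32: dY/dX = √2/8, Y = 8·√2

Elasticity = (√2/8) · (32 / (8·√2)) = 1/2

Interpretation: for a small percentage change in X, the percentage change in Y is approximately 0.50 times as large.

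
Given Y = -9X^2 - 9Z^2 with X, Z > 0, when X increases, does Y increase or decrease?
Y decreases

Taking the partial derivative:
∂Y/∂X = -18X

∂Y/∂X = -18X < 0 (assuming positive values)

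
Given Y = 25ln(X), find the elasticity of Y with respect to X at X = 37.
Elasticity = 1/ln(37) ≈ 0.2769

Elasticity = (dY/dX) · (X/Y)

dY/dX = 25/X
At X = 37: dY/dX = 25/37, Y = 25·ln(37)

Elasticity = (25/37) · (37 / (25·ln(37))) = 1/ln(37) ≈ 0.2769

Interpretation: for a small percentage change in X, the percentage change in Y is approximately 0.28 times as large.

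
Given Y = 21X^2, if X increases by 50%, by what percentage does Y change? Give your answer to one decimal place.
125.0%

For Y = 21X^2:
If X → X(1 + 0.5)
Then Y → Y · (1 + 0.5)^2
     = Y · 2.2500

Percentage change = ((1 + 0.5)^2 − 1) × 100% = 125.0%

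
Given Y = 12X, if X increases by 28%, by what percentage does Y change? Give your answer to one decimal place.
28.0%

For Y = 12X:
If X → X(1 + 0.28)
Then Y → Y · (1 + 0.28)^1
     = Y · 1.2800

Percentage change = ((1 + 0.28)^1 − 1) × 100% = 28.0%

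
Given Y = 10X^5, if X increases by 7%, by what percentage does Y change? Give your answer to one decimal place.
40.3%

For Y = 10X^5:
If X → X(1 + 0.07)
Then Y → Y · (1 + 0.07)^5
     ≈ Y · 1.4026

Percentage change = ((1 + 0.07)^5 − 1) × 100% ≈ 40.3%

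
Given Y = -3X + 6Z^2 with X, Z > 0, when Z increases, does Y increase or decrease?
Y increases

Taking the partial derivative:
∂Y/∂Z = 12Z

∂Y/∂Z = 12Z > 0 (assuming positive values)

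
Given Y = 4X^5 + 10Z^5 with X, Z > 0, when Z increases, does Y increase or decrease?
Y increases

Taking the partial derivative:
∂Y/∂Z = 50Z^4

∂Y/∂Z = 50Z^4 > 0 (assuming positive values)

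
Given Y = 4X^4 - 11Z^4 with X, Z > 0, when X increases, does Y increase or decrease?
Y increases

Taking the partial derivative:
∂Y/∂X = 16X^3

∂Y/∂X = 16X^3 > 0 (assuming positive values)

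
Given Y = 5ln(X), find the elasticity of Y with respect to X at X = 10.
Elasticity = 1/ln(10) ≈ 0.4343

Elasticity = (dY/dX) · (X/Y)

dY/dX = 5/X
At X = 10: dY/dX = 1/2, Y = 5·ln(10)

Elasticity = (1/2) · (10 / (5·ln(10))) = 1/ln(10) ≈ 0.4343

Interpretation: for a small percentage change in X, the percentage change in Y is approximately 0.43 times as large.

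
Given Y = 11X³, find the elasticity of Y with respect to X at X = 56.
Elasticity = 3

Elasticity = (dY/dX) · (X/Y)

dY/dX = 33·X²
At X = 56: dY/dX = 103488, Y = 1931776

Elasticity = 103488 · (56 / 1931776) = 3

Interpretation: for a small percentage change in X, the percentage change in Y is approximately 3.00 times as large.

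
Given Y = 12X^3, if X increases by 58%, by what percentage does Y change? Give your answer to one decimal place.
294.4%

For Y = 12X^3:
If X → X(1 + 0.58)
Then Y → Y · (1 + 0.58)^3
     ≈ Y · 3.9443

Percentage change = ((1 + 0.58)^3 − 1) × 100% ≈ 294.4%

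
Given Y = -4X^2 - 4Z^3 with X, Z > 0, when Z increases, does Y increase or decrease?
Y decreases

Taking the partial derivative:
∂Y/∂Z = -12Z^2

∂Y/∂Z = -12Z^2 < 0 (assuming positive values)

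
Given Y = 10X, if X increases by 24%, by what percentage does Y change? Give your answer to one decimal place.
24.0%

For Y = 10X:
If X → X(1 + 0.24)
Then Y → Y · (1 + 0.24)^1
     = Y · 1.2400

Percentage change = ((1 + 0.24)^1 − 1) × 100% = 24.0%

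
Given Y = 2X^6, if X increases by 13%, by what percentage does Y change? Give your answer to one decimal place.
108.2%

For Y = 2X^6:
If X → X(1 + 0.13)
Then Y → Y · (1 + 0.13)^6
     ≈ Y · 2.0820

Percentage change = ((1 + 0.13)^6 − 1) × 100% ≈ 108.2%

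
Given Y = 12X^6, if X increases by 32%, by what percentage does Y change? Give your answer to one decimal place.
429.0%

For Y = 12X^6:
If X → X(1 + 0.32)
Then Y → Y · (1 + 0.32)^6
     ≈ Y · 5.2899

Percentage change = ((1 + 0.32)^6 − 1) × 100% ≈ 429.0%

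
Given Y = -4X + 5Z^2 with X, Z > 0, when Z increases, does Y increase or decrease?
Y increases

Taking the partial derivative:
∂Y/∂Z = 10Z

∂Y/∂Z = 10Z > 0 (assuming positive values)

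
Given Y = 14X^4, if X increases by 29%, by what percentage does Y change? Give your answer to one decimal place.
176.9%

For Y = 14X^4:
If X → X(1 + 0.29)
Then Y → Y · (1 + 0.29)^4
     ≈ Y · 2.7692

Percentage change = ((1 + 0.29)^4 − 1) × 100% ≈ 176.9%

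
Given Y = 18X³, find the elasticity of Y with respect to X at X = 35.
Elasticity = 3

Elasticity = (dY/dX) · (X/Y)

dY/dX = 54·X²
At X = 35: dY/dX = 66150, Y = 771750

Elasticity = 66150 · (35 / 771750) = 3

Interpretation: for a small percentage change in X, the percentage change in Y is approximately 3.00 times as large.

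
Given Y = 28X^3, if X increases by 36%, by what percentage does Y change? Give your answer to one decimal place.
151.5%

For Y = 28X^3:
If X → X(1 + 0.36)
Then Y → Y · (1 + 0.36)^3
     ≈ Y · 2.5155

Percentage change = ((1 + 0.36)^3 − 1) × 100% ≈ 151.5%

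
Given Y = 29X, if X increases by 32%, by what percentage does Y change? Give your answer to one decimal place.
32.0%

For Y = 29X:
If X → X(1 + 0.32)
Then Y → Y · (1 + 0.32)^1
     = Y · 1.3200

Percentage change = ((1 + 0.32)^1 − 1) × 100% = 32.0%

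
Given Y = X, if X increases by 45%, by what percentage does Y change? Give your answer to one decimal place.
45.0%

For Y = X:
If X → X(1 + 0.45)
Then Y → Y · (1 + 0.45)^1
     = Y · 1.4500

Percentage change = ((1 + 0.45)^1 − 1) × 100% = 45.0%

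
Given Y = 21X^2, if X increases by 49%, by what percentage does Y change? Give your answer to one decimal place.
122.0%

For Y = 21X^2:
If X → X(1 + 0.49)
Then Y → Y · (1 + 0.49)^2
     = Y · 2.2201

Percentage change = ((1 + 0.49)^2 − 1) × 100% ≈ 122.0%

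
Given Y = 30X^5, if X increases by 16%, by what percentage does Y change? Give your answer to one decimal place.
110.0%

For Y = 30X^5:
If X → X(1 + 0.16)
Then Y → Y · (1 + 0.16)^5
     ≈ Y · 2.1003

Percentage change = ((1 + 0.16)^5 − 1) × 100% ≈ 110.0%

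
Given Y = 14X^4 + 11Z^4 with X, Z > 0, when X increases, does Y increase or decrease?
Y increases

Taking the partial derivative:
∂Y/∂X = 56X^3

∂Y/∂X = 56X^3 > 0 (assuming positive values)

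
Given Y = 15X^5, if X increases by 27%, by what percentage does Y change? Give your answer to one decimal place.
230.4%

For Y = 15X^5:
If X → X(1 + 0.27)
Then Y → Y · (1 + 0.27)^5
     ≈ Y · 3.3038

Percentage change = ((1 + 0.27)^5 − 1) × 100% ≈ 230.4%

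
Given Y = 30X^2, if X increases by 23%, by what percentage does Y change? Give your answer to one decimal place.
51.3%

For Y = 30X^2:
If X → X(1 + 0.23)
Then Y → Y · (1 + 0.23)^2
     = Y · 1.5129

Percentage change = ((1 + 0.23)^2 − 1) × 100% ≈ 51.3%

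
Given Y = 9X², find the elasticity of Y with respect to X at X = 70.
Elasticity = 2

Elasticity = (dY/dX) · (X/Y)

dY/dX = 18·X
At X = 70: dY/dX = 1260, Y = 44100

Elasticity = 1260 · (70 / 44100) = 2

Interpretation: for a small percentage change in X, the percentage change in Y is approximately 2.00 times as large.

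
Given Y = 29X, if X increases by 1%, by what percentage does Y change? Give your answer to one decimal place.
1.0%

For Y = 29X:
If X → X(1 + 0.01)
Then Y → Y · (1 + 0.01)^1
     = Y · 1.0100

Percentage change = ((1 + 0.01)^1 − 1) × 100% = 1.0%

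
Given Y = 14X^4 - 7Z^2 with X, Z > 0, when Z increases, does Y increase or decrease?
Y decreases

Taking the partial derivative:
∂Y/∂Z = -14Z

∂Y/∂Z = -14Z < 0 (assuming positive values)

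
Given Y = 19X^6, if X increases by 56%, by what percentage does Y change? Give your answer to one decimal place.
1341.3%

For Y = 19X^6:
If X → X(1 + 0.56)
Then Y → Y · (1 + 0.56)^6
     ≈ Y · 14.4128

Percentage change = ((1 + 0.56)^6 − 1) × 100% ≈ 1341.3%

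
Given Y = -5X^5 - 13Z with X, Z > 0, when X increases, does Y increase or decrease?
Y decreases

Taking the partial derivative:
∂Y/∂X = -25X^4

∂Y/∂X = -25X^4 < 0 (assuming positive values)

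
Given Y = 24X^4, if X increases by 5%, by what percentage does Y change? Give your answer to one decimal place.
21.6%

For Y = 24X^4:
If X → X(1 + 0.05)
Then Y → Y · (1 + 0.05)^4
     ≈ Y · 1.2155

Percentage change = ((1 + 0.05)^4 − 1) × 100% ≈ 21.6%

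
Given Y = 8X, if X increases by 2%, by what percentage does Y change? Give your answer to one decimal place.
2.0%

For Y = 8X:
If X → X(1 + 0.02)
Then Y → Y · (1 + 0.02)^1
     = Y · 1.0200

Percentage change = ((1 + 0.02)^1 − 1) × 100% = 2.0%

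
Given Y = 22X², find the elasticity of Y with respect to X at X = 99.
Elasticity = 2

Elasticity = (dY/dX) · (X/Y)

dY/dX = 44·X
At X = 99: dY/dX = 4356, Y = 215622

Elasticity = 4356 · (99 / 215622) = 2

Interpretation: for a small percentage change in X, the percentage change in Y is approximately 2.00 times as large.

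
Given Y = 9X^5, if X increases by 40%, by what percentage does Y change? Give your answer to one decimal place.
437.8%

For Y = 9X^5:
If X → X(1 + 0.4)
Then Y → Y · (1 + 0.4)^5
     ≈ Y · 5.3782

Percentage change = ((1 + 0.4)^5 − 1) × 100% ≈ 437.8%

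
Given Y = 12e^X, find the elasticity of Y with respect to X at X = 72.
Elasticity = 72

Elasticity = (dY/dX) · (X/Y)

dY/dX = 12·e^X
At X = 72: dY/dX = 12·e^72, Y = 12·e^72

Elasticity = (12·e^72) · (72 / (12·e^72)) = 72

Interpretation: for a small percentage change in X, the percentage change in Y is approximately 72.00 times as large.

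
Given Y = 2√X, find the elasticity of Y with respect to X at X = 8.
Elasticity = 1/2

Elasticity = (dY/dX) · (X/Y)

dY/dX = 1/√X
At X = 8: dY/dX = √2/4, Y = 4·√2

Elasticity = (√2/4) · (8 / (4·√2)) = 1/2

Interpretation: for a small percentage change in X, the percentage change in Y is approximately 0.50 times as large.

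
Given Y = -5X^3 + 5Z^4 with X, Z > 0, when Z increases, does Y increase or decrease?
Y increases

Taking the partial derivative:
∂Y/∂Z = 20Z^3

∂Y/∂Z = 20Z^3 > 0 (assuming positive values)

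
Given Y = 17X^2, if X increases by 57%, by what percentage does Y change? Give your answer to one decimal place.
146.5%

For Y = 17X^2:
If X → X(1 + 0.57)
Then Y → Y · (1 + 0.57)^2
     = Y · 2.4649

Percentage change = ((1 + 0.57)^2 − 1) × 100% ≈ 146.5%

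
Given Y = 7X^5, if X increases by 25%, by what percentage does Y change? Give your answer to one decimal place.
205.2%

For Y = 7X^5:
If X → X(1 + 0.25)
Then Y → Y · (1 + 0.25)^5
     ≈ Y · 3.0518

Percentage change = ((1 + 0.25)^5 − 1) × 100% ≈ 205.2%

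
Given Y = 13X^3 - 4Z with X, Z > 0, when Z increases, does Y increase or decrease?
Y decreases

Taking the partial derivative:
∂Y/∂Z = -4

∂Y/∂Z = -4 < 0 (assuming positive values)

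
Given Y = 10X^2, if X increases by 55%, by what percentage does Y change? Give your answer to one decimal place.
140.3%

For Y = 10X^2:
If X → X(1 + 0.55)
Then Y → Y · (1 + 0.55)^2
     = Y · 2.4025

Percentage change = ((1 + 0.55)^2 − 1) × 100% ≈ 140.3%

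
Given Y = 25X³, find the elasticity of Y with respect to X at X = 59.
Elasticity = 3

Elasticity = (dY/dX) · (X/Y)

dY/dX = 75·X²
At X = 59: dY/dX = 261075, Y = 5134475

Elasticity = 261075 · (59 / 5134475) = 3

Interpretation: for a small percentage change in X, the percentage change in Y is approximately 3.00 times as large.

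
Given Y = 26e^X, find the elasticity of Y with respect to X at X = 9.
Elasticity = 9

Elasticity = (dY/dX) · (X/Y)

dY/dX = 26·e^X
At X = 9: dY/dX = 26·e^9, Y = 26·e^9

Elasticity = (26·e^9) · (9 / (26·e^9)) = 9

Interpretation: for a small percentage change in X, the percentage change in Y is approximately 9.00 times as large.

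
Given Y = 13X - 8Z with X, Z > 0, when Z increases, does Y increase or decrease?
Y decreases

Taking the partial derivative:
∂Y/∂Z = -8

∂Y/∂Z = -8 < 0 (assuming positive values)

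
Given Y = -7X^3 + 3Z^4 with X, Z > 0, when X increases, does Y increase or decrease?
Y decreases

Taking the partial derivative:
∂Y/∂X = -21X^2

∂Y/∂X = -21X^2 < 0 (assuming positive values)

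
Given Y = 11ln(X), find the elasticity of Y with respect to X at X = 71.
Elasticity = 1/ln(71) ≈ 0.2346

Elasticity = (dY/dX) · (X/Y)

dY/dX = 11/X
At X = 71: dY/dX = 11/71, Y = 11·ln(71)

Elasticity = (11/71) · (71 / (11·ln(71))) = 1/ln(71) ≈ 0.2346

Interpretation: for a small percentage change in X, the percentage change in Y is approximately 0.23 times as large.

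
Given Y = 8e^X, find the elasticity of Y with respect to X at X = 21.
Elasticity = 21

Elasticity = (dY/dX) · (X/Y)

dY/dX = 8·e^X
At X = 21: dY/dX = 8·e^21, Y = 8·e^21

Elasticity = (8·e^21) · (21 / (8·e^21)) = 21

Interpretation: for a small percentage change in X, the percentage change in Y is approximately 21.00 times as large.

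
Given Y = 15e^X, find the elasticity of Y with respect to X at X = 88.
Elasticity = 88

Elasticity = (dY/dX) · (X/Y)

dY/dX = 15·e^X
At X = 88: dY/dX = 15·e^88, Y = 15·e^88

Elasticity = (15·e^88) · (88 / (15·e^88)) = 88

Interpretation: for a small percentage change in X, the percentage change in Y is approximately 88.00 times as large.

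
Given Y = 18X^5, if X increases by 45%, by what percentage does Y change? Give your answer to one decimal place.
541.0%

For Y = 18X^5:
If X → X(1 + 0.45)
Then Y → Y · (1 + 0.45)^5
     ≈ Y · 6.4097

Percentage change = ((1 + 0.45)^5 − 1) × 100% ≈ 541.0%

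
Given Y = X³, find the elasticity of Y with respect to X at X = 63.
Elasticity = 3

Elasticity = (dY/dX) · (X/Y)

dY/dX = 3·X²
At X = 63: dY/dX = 11907, Y = 250047

Elasticity = 11907 · (63 / 250047) = 3

Interpretation: for a small percentage change in X, the percentage change in Y is approximately 3.00 times as large.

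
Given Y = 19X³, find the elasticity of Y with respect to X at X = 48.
Elasticity = 3

Elasticity = (dY/dX) · (X/Y)

dY/dX = 57·X²
At X = 48: dY/dX = 131328, Y = 2101248

Elasticity = 131328 · (48 / 2101248) = 3

Interpretation: for a small percentage change in X, the percentage change in Y is approximately 3.00 times as large.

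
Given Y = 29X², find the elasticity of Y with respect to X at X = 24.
Elasticity = 2

Elasticity = (dY/dX) · (X/Y)

dY/dX = 58·X
At X = 24: dY/dX = 1392, Y = 16704

Elasticity = 1392 · (24 / 16704) = 2

Interpretation: for a small percentage change in X, the percentage change in Y is approximately 2.00 times as large.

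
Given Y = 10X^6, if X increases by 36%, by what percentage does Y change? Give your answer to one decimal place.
532.8%

For Y = 10X^6:
If X → X(1 + 0.36)
Then Y → Y · (1 + 0.36)^6
     ≈ Y · 6.3275

Percentage change = ((1 + 0.36)^6 − 1) × 100% ≈ 532.8%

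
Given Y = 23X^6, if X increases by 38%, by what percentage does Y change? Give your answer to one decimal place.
590.7%

For Y = 23X^6:
If X → X(1 + 0.38)
Then Y → Y · (1 + 0.38)^6
     ≈ Y · 6.9068

Percentage change = ((1 + 0.38)^6 − 1) × 100% ≈ 590.7%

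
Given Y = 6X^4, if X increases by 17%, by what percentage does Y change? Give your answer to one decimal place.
87.4%

For Y = 6X^4:
If X → X(1 + 0.17)
Then Y → Y · (1 + 0.17)^4
     ≈ Y · 1.8739

Percentage change = ((1 + 0.17)^4 − 1) × 100% ≈ 87.4%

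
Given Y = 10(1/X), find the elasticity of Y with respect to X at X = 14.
Elasticity = -1

Elasticity = (dY/dX) · (X/Y)

dY/dX = -10/X²
At X = 14: dY/dX = -5/98, Y = 5/7

Elasticity = (-5/98) · (14 / (5/7)) = -1

Interpretation: for a small percentage change in X, the percentage change in Y is approximately -1.00 times as large.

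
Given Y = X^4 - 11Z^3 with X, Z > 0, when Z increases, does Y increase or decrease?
Y decreases

Taking the partial derivative:
∂Y/∂Z = -33Z^2

∂Y/∂Z = -33Z^2 < 0 (assuming positive values)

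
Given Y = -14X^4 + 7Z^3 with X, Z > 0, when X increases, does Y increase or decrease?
Y decreases

Taking the partial derivative:
∂Y/∂X = -56X^3

∂Y/∂X = -56X^3 < 0 (assuming positive values)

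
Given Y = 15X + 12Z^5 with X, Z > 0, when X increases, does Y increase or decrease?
Y increases

Taking the partial derivative:
∂Y/∂X = 15

∂Y/∂X = 15 > 0 (assuming positive values)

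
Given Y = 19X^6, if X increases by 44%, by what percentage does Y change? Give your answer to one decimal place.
791.6%

For Y = 19X^6:
If X → X(1 + 0.44)
Then Y → Y · (1 + 0.44)^6
     ≈ Y · 8.9161

Percentage change = ((1 + 0.44)^6 − 1) × 100% ≈ 791.6%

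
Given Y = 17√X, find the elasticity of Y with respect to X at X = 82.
Elasticity = 1/2

Elasticity = (dY/dX) · (X/Y)

dY/dX = 17/(2·√X)
At X = 82: dY/dX = 17·√82/164, Y = 17·√82

Elasticity = (17·√82/164) · (82 / (17·√82)) = 1/2

Interpretation: for a small percentage change in X, the percentage change in Y is approximately 0.50 times as large.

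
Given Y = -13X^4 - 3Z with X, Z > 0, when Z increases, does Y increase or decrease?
Y decreases

Taking the partial derivative:
∂Y/∂Z = -3

∂Y/∂Z = -3 < 0 (assuming positive values)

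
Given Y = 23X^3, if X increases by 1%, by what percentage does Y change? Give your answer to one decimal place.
3.0%

For Y = 23X^3:
If X → X(1 + 0.01)
Then Y → Y · (1 + 0.01)^3
     ≈ Y · 1.0303

Percentage change = ((1 + 0.01)^3 − 1) × 100% ≈ 3.0%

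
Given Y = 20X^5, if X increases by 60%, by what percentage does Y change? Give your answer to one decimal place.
948.6%

For Y = 20X^5:
If X → X(1 + 0.6)
Then Y → Y · (1 + 0.6)^5
     ≈ Y · 10.4858

Percentage change = ((1 + 0.6)^5 − 1) × 100% ≈ 948.6%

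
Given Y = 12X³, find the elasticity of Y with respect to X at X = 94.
Elasticity = 3

Elasticity = (dY/dX) · (X/Y)

dY/dX = 36·X²
At X = 94: dY/dX = 318096, Y = 9967008

Elasticity = 318096 · (94 / 9967008) = 3

Interpretation: for a small percentage change in X, the percentage change in Y is approximately 3.00 times as large.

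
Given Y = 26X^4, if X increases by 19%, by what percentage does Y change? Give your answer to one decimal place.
100.5%

For Y = 26X^4:
If X → X(1 + 0.19)
Then Y → Y · (1 + 0.19)^4
     ≈ Y · 2.0053

Percentage change = ((1 + 0.19)^4 − 1) × 100% ≈ 100.5%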